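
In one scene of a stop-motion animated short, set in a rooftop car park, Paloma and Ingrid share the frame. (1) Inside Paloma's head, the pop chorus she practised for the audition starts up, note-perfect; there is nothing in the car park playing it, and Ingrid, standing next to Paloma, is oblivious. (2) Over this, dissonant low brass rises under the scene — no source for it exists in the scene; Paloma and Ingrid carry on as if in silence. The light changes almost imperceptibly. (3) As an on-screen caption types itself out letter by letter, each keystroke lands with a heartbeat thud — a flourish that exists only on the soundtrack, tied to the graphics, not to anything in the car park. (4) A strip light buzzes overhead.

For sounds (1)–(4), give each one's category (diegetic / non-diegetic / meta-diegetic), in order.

meta-diegetic, non-diegetic, non-diegetic, diegetic

(1) the music is a memory playing inside Paloma's mind alone; no real-world source, Ingrid can't hear it → meta-diegetic.
Sound (2): nothing in the car park produces it and the characters don't hear it — pure soundtrack, so non-diegetic.
(3) sound married to a title/caption — outside the diegesis by definition → non-diegetic.
(4) ambient/room sound belonging to the story's physical space → diegetic.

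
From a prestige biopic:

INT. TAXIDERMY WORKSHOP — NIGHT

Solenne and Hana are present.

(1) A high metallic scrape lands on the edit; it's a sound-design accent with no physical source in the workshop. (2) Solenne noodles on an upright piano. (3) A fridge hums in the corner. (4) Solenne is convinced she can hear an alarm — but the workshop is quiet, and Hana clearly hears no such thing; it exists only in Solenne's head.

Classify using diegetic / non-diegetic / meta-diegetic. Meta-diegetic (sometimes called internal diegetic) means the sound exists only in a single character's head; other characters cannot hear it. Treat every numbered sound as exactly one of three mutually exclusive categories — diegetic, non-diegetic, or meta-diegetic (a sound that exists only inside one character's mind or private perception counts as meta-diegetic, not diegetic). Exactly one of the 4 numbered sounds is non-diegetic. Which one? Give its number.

Sound (1): it's a sound-design accent with no in-world source; no one in the scene can hear it, so non-diegetic.
Sound (2): the instrument and the performer are both in the scene, so diegetic.
Sound (3): ambient/room sound belonging to the story's physical space, so diegetic.
(4) subjective to Solenne: the workshop is silent and Hana hears nothing → meta-diegetic.
Only (1) is non-diegetic.

1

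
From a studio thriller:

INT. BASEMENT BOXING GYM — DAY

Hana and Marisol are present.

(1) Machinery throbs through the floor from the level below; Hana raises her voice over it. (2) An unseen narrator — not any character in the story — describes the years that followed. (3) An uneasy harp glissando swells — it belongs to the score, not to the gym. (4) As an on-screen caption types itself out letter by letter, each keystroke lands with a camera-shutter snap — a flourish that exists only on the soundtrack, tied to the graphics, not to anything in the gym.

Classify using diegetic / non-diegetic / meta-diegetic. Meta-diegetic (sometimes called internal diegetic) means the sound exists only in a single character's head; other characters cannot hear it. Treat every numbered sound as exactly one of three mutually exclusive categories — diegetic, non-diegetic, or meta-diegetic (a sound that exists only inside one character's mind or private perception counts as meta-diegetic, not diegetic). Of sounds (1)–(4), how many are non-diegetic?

(1) is diegetic: machinery is part of the location's real environment.
(2) the narrator exists outside the story world, addressing only the audience → non-diegetic.
(3) score with no on-screen or off-screen source; it exists for the audience alone → non-diegetic.
(4) is non-diegetic: sound married to a title/caption — outside the diegesis by definition.
So 3 of the 4 are non-diegetic: (2), (3), (4).

3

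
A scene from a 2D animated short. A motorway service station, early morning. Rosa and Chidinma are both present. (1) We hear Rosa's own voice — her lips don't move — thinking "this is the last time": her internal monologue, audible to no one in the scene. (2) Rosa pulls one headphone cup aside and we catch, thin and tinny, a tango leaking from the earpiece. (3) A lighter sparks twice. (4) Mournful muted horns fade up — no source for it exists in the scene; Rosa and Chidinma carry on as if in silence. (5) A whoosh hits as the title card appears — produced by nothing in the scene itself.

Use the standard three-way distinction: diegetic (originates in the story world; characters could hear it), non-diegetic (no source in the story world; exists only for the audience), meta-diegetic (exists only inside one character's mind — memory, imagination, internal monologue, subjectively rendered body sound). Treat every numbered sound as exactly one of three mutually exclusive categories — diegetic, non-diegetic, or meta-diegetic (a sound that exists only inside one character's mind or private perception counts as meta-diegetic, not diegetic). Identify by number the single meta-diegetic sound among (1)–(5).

(1) is meta-diegetic: it's Rosa's unspoken thought, heard only by the audience via her subjectivity.
(2) the earpiece is a real device on Rosa's head — source music → diegetic.
Sound (3): a lighter is a real object/event in the scene's world, so diegetic.
Sound (4): score with no on-screen or off-screen source; it exists for the audience alone, so non-diegetic.
(5) is non-diegetic: nothing in the scene produces it; it's an accent added for the audience.
Only (1) is meta-diegetic.

1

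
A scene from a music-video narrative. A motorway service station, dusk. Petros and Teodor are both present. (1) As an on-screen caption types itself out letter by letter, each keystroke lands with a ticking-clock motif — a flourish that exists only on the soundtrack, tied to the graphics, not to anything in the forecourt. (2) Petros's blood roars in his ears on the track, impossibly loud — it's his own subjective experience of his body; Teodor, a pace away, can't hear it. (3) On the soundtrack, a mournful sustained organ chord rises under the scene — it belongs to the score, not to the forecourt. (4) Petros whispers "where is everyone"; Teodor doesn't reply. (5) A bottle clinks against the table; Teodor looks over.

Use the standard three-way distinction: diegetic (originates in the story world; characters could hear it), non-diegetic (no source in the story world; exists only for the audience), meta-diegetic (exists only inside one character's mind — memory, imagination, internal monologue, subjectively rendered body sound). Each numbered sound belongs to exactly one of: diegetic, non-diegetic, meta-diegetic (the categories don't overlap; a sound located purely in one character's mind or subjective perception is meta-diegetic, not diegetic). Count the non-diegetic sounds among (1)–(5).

(1) it accompanies on-screen graphics, not anything inside the story world → non-diegetic.
(2) point-of-audition from inside Petros's body; not a sound in the room → meta-diegetic.
(3) is non-diegetic: it has no source in the story world and no character can hear it — it's underscore.
(4) is diegetic: spoken by a character present in the story world.
Sound (5): the sound comes from a bottle physically present in the location, so diegetic.
Non-diegetic: (1), (3) — that's 2.

2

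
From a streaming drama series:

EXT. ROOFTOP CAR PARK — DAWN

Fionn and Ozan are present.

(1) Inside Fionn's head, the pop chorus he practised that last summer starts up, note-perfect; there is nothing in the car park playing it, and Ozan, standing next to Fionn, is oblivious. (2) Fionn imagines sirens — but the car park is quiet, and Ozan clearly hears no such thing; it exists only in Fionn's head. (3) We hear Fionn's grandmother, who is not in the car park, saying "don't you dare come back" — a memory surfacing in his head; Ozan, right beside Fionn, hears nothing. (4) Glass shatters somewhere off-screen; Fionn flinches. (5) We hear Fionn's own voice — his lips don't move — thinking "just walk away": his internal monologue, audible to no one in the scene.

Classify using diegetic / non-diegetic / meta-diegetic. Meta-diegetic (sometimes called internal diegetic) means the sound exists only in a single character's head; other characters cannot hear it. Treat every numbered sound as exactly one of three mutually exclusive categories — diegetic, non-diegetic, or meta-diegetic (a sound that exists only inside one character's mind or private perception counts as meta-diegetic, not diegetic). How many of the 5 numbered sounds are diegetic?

(1) is meta-diegetic: the music is a memory playing inside Fionn's mind alone; no real-world source, Ozan can't hear it.
(2) the sound is imagined by Fionn; nothing in the story world is producing it and Ozan can't hear it → meta-diegetic.
Sound (3): the voice is a memory playing only inside Fionn's mind; Ozan can't hear it, so meta-diegetic.
(4) an in-world source (glass); characters could hear it → diegetic.
(5) is meta-diegetic: it's Fionn's unspoken thought, heard only by the audience via his subjectivity.
Diegetic: (4) — that's 1.

1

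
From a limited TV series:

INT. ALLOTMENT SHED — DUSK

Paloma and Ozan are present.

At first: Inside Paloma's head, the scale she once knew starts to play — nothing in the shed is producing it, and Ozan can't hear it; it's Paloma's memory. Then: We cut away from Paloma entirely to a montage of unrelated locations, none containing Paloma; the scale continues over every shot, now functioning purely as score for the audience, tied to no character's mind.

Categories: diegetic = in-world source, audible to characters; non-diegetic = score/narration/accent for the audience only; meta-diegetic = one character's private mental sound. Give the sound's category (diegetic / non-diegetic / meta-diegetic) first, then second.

meta-diegetic, non-diegetic

First: the music lives inside Paloma's mind alone; Ozan can't hear it → meta-diegetic.
Second: once it plays over shots Paloma isn't in, detached from any character's subjectivity, it's conventional underscore → non-diegetic.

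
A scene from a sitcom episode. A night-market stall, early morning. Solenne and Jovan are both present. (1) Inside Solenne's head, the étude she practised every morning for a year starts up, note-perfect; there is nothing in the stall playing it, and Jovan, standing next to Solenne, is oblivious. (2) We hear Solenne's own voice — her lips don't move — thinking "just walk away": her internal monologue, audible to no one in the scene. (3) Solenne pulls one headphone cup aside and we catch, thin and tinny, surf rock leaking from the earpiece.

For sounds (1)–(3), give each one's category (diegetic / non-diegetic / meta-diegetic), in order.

meta-diegetic, meta-diegetic, diegetic

(1) it lives in Solenne's subjectivity, not in the stall → meta-diegetic.
Sound (2): internal monologue — inside Solenne's mind, not spoken into the scene, so meta-diegetic.
(3) is diegetic: the earpiece is a real device on Solenne's head — source music.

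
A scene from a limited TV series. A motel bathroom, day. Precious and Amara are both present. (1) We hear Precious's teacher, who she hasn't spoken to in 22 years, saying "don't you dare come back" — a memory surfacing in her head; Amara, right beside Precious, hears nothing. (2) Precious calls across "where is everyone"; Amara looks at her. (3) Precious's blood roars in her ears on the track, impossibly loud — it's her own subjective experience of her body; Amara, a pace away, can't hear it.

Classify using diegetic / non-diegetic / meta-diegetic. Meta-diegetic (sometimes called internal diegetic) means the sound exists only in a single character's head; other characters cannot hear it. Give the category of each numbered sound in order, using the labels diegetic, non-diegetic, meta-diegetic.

(1) it's Precious's recollection rendered as sound; the other character can't hear it → meta-diegetic.
Sound (2): on-screen dialogue — Precious speaks and Amara is there to hear, so diegetic.
(3) point-of-audition from inside Precious's body; not a sound in the room → meta-diegetic.

meta-diegetic, diegetic, meta-diegetic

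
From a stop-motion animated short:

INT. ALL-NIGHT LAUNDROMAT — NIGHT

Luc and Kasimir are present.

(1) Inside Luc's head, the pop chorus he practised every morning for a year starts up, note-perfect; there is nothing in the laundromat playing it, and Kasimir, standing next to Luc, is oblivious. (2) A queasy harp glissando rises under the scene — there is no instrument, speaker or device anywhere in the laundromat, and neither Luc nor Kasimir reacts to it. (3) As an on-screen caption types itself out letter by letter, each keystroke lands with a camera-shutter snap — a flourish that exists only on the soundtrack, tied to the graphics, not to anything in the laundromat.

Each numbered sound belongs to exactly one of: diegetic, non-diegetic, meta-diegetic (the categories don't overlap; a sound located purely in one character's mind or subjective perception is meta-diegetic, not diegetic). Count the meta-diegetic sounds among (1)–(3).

1

(1) is meta-diegetic: the music is a memory playing inside Luc's mind alone; no real-world source, Kasimir can't hear it.
(2) score with no on-screen or off-screen source; it exists for the audience alone → non-diegetic.
(3) is non-diegetic: it accompanies on-screen graphics, not anything inside the story world.
So 1 of the 3 is meta-diegetic: (1).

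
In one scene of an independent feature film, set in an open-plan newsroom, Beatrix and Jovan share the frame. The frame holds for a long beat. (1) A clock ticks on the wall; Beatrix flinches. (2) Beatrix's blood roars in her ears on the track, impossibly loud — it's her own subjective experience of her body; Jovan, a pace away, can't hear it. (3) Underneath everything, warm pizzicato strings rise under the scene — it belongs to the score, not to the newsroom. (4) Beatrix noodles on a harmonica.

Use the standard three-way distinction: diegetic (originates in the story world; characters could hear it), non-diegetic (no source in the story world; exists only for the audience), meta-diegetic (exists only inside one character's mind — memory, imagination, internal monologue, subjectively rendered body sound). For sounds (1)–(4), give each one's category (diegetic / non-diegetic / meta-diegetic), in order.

(1) a clock is a real object/event in the scene's world → diegetic.
Sound (2): a subjective body sound — Beatrix's private perception, inaudible to Jovan, so meta-diegetic.
(3) it has no source in the story world and no character can hear it — it's underscore → non-diegetic.
Sound (4): a character is playing a harmonica on screen, so diegetic.

diegetic, meta-diegetic, non-diegetic, diegetic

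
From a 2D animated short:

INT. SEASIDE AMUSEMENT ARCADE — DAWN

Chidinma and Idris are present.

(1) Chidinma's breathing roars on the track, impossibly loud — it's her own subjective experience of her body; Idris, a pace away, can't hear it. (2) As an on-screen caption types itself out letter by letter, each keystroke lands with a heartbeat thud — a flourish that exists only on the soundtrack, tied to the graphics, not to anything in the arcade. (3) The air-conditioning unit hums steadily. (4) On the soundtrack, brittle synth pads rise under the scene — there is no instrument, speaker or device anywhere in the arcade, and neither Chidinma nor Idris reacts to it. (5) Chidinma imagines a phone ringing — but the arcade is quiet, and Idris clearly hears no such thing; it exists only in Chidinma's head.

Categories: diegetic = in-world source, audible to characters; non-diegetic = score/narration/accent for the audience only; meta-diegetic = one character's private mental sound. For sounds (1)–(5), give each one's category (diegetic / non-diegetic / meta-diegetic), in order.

(1) a subjective body sound — Chidinma's private perception, inaudible to Idris → meta-diegetic.
(2) is non-diegetic: sound married to a title/caption — outside the diegesis by definition.
(3) is diegetic: ambient/room sound belonging to the story's physical space.
Sound (4): it has no source in the story world and no character can hear it — it's underscore, so non-diegetic.
(5) is meta-diegetic: Chidinma alone 'hears' it — an imagined sound, not present in the space.

meta-diegetic, non-diegetic, diegetic, non-diegetic, meta-diegetic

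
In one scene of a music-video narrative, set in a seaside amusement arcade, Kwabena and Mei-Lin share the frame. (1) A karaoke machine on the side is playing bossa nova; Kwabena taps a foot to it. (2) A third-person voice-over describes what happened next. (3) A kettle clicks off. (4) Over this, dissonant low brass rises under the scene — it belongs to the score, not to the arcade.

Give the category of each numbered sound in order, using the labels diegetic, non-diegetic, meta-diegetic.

diegetic, non-diegetic, diegetic, non-diegetic

(1) a karaoke machine is a physical source in the scene and Kwabena reacts to it → diegetic.
Sound (2): commentary laid over the scene from outside the fiction, so non-diegetic.
Sound (3): an in-world source (a kettle); characters could hear it, so diegetic.
Sound (4): it has no source in the story world and no character can hear it — it's underscore, so non-diegetic.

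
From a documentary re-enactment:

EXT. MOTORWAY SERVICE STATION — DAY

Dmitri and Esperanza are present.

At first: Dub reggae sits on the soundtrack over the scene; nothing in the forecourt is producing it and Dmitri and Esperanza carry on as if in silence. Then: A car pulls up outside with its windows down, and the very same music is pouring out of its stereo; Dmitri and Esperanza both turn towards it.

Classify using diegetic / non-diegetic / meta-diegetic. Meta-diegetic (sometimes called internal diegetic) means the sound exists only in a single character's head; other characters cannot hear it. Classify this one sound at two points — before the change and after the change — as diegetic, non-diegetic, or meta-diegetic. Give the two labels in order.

non-diegetic, diegetic

Before the change: no in-world source exists and no character can hear it — underscore → non-diegetic.
After the change: the car stereo is now a real source in the story world and the characters hear it → diegetic.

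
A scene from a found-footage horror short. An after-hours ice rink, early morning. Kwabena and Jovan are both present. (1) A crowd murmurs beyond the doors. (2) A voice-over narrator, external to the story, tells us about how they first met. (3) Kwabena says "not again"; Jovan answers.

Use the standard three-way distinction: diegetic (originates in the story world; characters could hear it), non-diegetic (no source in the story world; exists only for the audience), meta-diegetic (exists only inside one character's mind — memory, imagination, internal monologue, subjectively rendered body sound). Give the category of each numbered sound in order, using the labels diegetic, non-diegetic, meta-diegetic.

diegetic, non-diegetic, diegetic

(1) is diegetic: ambient/room sound belonging to the story's physical space.
(2) is non-diegetic: commentary laid over the scene from outside the fiction.
(3) on-screen dialogue — Kwabena speaks and Jovan is there to hear → diegetic.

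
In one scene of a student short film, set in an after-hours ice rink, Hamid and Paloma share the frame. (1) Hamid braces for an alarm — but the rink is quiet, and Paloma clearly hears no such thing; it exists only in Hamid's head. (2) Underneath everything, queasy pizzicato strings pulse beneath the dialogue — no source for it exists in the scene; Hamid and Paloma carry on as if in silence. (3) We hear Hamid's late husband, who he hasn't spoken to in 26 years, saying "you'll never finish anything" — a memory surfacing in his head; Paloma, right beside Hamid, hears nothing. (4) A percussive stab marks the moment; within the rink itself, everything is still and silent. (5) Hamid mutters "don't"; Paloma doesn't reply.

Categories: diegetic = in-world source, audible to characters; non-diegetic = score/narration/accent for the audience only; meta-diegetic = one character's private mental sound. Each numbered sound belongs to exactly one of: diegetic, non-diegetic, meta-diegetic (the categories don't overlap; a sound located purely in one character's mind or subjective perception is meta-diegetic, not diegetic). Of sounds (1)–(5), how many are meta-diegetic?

2

(1) Hamid alone 'hears' it — an imagined sound, not present in the space → meta-diegetic.
Sound (2): score with no on-screen or off-screen source; it exists for the audience alone, so non-diegetic.
(3) is meta-diegetic: the voice is a memory playing only inside Hamid's mind; Paloma can't hear it.
Sound (4): nothing in the scene produces it; it's an accent added for the audience, so non-diegetic.
(5) spoken by a character present in the story world → diegetic.
Meta-diegetic: (1), (3) — that's 2.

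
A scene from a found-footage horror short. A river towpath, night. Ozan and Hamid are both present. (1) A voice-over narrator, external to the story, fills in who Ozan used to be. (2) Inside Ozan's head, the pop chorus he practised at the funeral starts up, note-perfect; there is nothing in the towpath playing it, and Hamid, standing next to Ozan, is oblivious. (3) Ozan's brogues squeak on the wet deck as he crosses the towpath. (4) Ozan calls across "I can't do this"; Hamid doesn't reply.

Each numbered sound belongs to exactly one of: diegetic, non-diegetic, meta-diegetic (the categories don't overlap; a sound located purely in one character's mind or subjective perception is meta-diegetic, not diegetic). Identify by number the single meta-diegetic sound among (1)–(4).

(1) commentary laid over the scene from outside the fiction → non-diegetic.
Sound (2): it lives in Ozan's subjectivity, not in the towpath, so meta-diegetic.
Sound (3): a character's body making contact with the set — an in-world sound, so diegetic.
(4) is diegetic: on-screen dialogue — Ozan speaks and Hamid is there to hear.
Only (2) is meta-diegetic.

2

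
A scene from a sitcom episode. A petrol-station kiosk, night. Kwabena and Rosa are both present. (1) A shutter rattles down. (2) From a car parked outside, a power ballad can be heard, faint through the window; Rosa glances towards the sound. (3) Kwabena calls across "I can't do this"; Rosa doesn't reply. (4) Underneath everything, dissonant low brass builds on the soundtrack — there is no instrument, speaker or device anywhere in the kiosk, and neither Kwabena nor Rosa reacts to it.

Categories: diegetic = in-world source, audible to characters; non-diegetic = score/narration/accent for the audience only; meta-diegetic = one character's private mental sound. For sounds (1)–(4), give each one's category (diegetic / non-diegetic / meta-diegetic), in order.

diegetic, diegetic, diegetic, non-diegetic

Sound (1): a shutter is a real object/event in the scene's world, so diegetic.
Sound (2): it's coming from a car parked outside — a location within the story world — and Rosa reacts, so diegetic.
Sound (3): spoken by a character present in the story world, so diegetic.
(4) is non-diegetic: score with no on-screen or off-screen source; it exists for the audience alone.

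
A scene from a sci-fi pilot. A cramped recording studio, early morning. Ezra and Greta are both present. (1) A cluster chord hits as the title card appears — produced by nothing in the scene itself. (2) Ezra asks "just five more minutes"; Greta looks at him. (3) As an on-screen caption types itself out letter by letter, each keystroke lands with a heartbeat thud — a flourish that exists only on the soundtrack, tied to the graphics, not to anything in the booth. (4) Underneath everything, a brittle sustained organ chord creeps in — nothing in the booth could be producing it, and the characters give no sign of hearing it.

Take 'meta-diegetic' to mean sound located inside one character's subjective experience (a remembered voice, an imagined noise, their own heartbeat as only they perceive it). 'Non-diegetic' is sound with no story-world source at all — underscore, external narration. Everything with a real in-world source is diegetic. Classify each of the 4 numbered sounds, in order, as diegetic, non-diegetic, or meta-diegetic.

(1) is non-diegetic: it's a sound-design accent with no in-world source; no one in the scene can hear it.
(2) is diegetic: spoken by a character present in the story world.
(3) is non-diegetic: sound married to a title/caption — outside the diegesis by definition.
(4) score with no on-screen or off-screen source; it exists for the audience alone → non-diegetic.

non-diegetic, diegetic, non-diegetic, non-diegetic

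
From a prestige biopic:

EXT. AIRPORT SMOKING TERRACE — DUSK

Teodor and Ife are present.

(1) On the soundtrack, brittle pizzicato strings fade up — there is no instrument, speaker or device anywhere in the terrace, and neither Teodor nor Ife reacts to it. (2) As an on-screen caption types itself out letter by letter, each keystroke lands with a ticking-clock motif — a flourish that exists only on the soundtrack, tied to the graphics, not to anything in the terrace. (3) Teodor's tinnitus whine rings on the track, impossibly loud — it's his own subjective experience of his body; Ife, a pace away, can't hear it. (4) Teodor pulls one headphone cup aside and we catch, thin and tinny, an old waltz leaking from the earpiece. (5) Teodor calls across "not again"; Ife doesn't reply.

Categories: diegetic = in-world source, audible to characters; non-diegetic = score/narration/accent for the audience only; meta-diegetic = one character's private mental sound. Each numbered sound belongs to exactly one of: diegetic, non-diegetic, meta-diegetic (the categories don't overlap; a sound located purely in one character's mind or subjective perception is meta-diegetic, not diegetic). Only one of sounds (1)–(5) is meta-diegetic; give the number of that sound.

3

(1) is non-diegetic: it has no source in the story world and no character can hear it — it's underscore.
(2) sound married to a title/caption — outside the diegesis by definition → non-diegetic.
(3) a subjective body sound — Teodor's private perception, inaudible to Ife → meta-diegetic.
Sound (4): the earpiece is a real device on Teodor's head — source music, so diegetic.
Sound (5): spoken by a character present in the story world, so diegetic.
Only (3) is meta-diegetic.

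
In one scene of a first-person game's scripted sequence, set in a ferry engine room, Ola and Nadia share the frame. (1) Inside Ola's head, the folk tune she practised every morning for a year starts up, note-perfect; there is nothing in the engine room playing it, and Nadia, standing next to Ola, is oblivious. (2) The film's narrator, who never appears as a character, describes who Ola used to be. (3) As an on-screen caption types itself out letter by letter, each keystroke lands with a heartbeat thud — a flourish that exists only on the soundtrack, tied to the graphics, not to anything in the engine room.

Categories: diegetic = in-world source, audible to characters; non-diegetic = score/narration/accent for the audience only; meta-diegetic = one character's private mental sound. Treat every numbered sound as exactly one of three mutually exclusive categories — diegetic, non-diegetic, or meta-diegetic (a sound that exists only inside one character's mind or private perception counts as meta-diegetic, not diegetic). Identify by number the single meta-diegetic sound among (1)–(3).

(1) is meta-diegetic: it lives in Ola's subjectivity, not in the engine room.
(2) is non-diegetic: external voice-over — not a character, not heard by anyone in the scene.
(3) is non-diegetic: sound married to a title/caption — outside the diegesis by definition.
Only (1) is meta-diegetic.

1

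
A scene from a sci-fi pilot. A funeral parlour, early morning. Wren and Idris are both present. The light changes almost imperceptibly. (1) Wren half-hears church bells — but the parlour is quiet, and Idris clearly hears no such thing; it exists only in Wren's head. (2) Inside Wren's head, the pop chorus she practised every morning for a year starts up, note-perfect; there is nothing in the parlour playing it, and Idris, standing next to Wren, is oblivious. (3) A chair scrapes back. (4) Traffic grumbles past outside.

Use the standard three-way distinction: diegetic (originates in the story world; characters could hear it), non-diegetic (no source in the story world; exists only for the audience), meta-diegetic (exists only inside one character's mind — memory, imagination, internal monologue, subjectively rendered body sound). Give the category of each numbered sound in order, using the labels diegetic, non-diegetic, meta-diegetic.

Sound (1): Wren alone 'hears' it — an imagined sound, not present in the space, so meta-diegetic.
(2) it lives in Wren's subjectivity, not in the parlour → meta-diegetic.
(3) an in-world source (a chair); characters could hear it → diegetic.
(4) is diegetic: ambient/room sound belonging to the story's physical space.

meta-diegetic, meta-diegetic, diegetic, diegetic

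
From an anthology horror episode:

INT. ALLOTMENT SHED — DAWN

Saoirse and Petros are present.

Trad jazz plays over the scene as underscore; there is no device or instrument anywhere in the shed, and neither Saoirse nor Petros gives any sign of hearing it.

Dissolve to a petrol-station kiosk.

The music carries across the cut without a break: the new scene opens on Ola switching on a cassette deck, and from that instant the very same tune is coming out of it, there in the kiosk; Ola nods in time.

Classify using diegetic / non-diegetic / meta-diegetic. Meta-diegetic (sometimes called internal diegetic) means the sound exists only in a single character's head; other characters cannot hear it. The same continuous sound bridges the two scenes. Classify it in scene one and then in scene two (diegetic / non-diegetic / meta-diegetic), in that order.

Scene one: there's no in-world source anywhere and no character hears it — underscore for the audience only → non-diegetic.
Scene two: once Ola turns on a cassette deck, the music has a real source in the story world and Ola reacts to it → diegetic.

non-diegetic, diegetic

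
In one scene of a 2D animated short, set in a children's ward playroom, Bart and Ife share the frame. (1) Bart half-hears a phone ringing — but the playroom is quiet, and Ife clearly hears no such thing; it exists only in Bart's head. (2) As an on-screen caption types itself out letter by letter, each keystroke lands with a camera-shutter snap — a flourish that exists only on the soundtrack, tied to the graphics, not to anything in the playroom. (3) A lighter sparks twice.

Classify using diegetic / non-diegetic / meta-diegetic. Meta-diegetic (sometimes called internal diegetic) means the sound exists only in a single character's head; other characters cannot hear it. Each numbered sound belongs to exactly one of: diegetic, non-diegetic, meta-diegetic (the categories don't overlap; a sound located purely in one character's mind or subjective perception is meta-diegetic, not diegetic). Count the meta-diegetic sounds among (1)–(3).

1

Sound (1): the sound is imagined by Bart; nothing in the story world is producing it and Ife can't hear it, so meta-diegetic.
(2) the caption isn't part of the story world, so neither is the sound tied to it → non-diegetic.
(3) the sound comes from a lighter physically present in the location → diegetic.
Meta-diegetic: (1) — that's 1.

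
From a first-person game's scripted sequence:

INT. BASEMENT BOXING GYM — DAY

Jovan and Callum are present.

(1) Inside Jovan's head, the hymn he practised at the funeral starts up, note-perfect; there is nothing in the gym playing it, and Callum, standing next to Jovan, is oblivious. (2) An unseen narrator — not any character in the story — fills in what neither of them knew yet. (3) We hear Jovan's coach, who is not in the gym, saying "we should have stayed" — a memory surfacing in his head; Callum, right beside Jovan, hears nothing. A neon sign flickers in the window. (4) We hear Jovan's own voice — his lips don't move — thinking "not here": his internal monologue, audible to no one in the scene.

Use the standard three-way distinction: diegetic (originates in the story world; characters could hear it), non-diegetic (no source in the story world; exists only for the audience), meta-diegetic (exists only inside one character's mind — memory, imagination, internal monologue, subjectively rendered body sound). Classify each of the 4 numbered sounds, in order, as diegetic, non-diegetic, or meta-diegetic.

meta-diegetic, non-diegetic, meta-diegetic, meta-diegetic

(1) is meta-diegetic: remembered music, private to Jovan — Callum is oblivious because it isn't in the room.
Sound (2): the narrator exists outside the story world, addressing only the audience, so non-diegetic.
(3) is meta-diegetic: the voice is a memory playing only inside Jovan's mind; Callum can't hear it.
(4) internal monologue — inside Jovan's mind, not spoken into the scene → meta-diegetic.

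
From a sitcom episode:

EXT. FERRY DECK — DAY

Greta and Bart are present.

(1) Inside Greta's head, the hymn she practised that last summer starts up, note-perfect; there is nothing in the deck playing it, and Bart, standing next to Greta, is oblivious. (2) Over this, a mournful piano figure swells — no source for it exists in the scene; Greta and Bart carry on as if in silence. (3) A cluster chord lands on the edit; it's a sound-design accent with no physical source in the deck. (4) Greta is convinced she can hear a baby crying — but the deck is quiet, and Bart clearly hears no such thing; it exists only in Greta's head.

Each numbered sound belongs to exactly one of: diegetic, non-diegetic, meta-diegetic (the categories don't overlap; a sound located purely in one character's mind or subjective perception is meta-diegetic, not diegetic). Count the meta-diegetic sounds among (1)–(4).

(1) is meta-diegetic: remembered music, private to Greta — Bart is oblivious because it isn't in the room.
Sound (2): score with no on-screen or off-screen source; it exists for the audience alone, so non-diegetic.
Sound (3): nothing in the scene produces it; it's an accent added for the audience, so non-diegetic.
(4) is meta-diegetic: Greta alone 'hears' it — an imagined sound, not present in the space.
So 2 of the 4 are meta-diegetic: (1), (4).

2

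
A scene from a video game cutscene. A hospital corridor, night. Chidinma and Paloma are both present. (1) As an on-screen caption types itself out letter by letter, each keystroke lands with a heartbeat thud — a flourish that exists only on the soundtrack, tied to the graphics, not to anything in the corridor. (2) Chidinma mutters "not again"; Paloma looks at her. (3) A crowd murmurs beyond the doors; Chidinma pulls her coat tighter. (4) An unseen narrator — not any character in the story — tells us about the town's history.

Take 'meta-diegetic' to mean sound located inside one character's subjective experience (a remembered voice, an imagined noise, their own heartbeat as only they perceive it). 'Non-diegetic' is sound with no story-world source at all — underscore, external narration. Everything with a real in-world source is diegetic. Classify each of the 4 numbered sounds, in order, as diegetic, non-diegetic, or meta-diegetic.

Sound (1): it accompanies on-screen graphics, not anything inside the story world, so non-diegetic.
(2) on-screen dialogue — Chidinma speaks and Paloma is there to hear → diegetic.
(3) is diegetic: a crowd is part of the location's real environment.
(4) is non-diegetic: external voice-over — not a character, not heard by anyone in the scene.

non-diegetic, diegetic, diegetic, non-diegetic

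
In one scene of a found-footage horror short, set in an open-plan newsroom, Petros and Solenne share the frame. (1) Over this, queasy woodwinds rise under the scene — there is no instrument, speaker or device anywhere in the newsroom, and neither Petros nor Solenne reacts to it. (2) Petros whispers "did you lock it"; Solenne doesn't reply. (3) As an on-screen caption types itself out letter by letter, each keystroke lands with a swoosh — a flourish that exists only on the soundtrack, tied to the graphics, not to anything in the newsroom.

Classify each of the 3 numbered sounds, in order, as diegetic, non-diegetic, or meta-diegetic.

Sound (1): score with no on-screen or off-screen source; it exists for the audience alone, so non-diegetic.
Sound (2): on-screen dialogue — Petros speaks and Solenne is there to hear, so diegetic.
Sound (3): the caption isn't part of the story world, so neither is the sound tied to it, so non-diegetic.

non-diegetic, diegetic, non-diegetic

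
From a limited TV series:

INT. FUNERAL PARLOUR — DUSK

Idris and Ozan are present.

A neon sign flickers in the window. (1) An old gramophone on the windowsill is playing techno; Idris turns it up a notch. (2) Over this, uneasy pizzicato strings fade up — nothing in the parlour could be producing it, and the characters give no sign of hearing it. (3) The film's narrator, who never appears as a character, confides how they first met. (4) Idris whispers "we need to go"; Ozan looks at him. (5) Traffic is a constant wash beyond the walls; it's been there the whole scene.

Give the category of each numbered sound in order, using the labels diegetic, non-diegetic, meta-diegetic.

Sound (1): the music comes from an on-screen device that Idris responds to, so diegetic.
(2) is non-diegetic: it has no source in the story world and no character can hear it — it's underscore.
(3) is non-diegetic: commentary laid over the scene from outside the fiction.
(4) is diegetic: spoken by a character present in the story world.
(5) ambient/room sound belonging to the story's physical space → diegetic.

diegetic, non-diegetic, non-diegetic, diegetic, diegetic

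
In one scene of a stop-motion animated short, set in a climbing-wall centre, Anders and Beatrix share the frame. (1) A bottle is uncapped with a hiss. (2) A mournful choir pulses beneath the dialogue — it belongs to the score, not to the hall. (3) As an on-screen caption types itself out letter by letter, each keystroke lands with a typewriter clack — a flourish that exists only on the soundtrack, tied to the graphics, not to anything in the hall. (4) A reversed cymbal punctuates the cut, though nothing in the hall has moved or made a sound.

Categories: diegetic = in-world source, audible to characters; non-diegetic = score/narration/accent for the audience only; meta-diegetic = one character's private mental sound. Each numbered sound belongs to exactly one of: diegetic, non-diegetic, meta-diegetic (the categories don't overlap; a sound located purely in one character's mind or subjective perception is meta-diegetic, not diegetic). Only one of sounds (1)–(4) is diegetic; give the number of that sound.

(1) a bottle is a real object/event in the scene's world → diegetic.
(2) is non-diegetic: nothing in the hall produces it and the characters don't hear it — pure soundtrack.
(3) is non-diegetic: it accompanies on-screen graphics, not anything inside the story world.
(4) an editorial stinger — it belongs to the cut, not the story world → non-diegetic.
Only (1) is diegetic.

1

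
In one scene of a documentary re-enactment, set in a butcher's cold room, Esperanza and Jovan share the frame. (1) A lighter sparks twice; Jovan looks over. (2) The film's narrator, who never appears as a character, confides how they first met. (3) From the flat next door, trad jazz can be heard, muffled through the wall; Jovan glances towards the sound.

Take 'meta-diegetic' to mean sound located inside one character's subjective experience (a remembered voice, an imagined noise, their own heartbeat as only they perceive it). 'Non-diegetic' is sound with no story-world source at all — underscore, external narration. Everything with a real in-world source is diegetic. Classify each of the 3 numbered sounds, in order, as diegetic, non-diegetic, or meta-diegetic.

diegetic, non-diegetic, diegetic

Sound (1): a lighter is a real object/event in the scene's world, so diegetic.
Sound (2): the narrator exists outside the story world, addressing only the audience, so non-diegetic.
(3) the music has an off-screen but real-world source and a character hears it → diegetic.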